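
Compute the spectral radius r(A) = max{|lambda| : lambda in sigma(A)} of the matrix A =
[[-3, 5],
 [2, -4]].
r(A) = (7 + sqrt(41))/2 ≈ 6.7016

The eigenvalues of A are the roots of its characteristic polynomial. With M = A (coefficients from the trace and determinant):
  p(λ) = det(λ I - M) = λ^2 + 7λ + 2.
For λ^2 + 7λ + 2 the discriminant is 41. It is nonnegative but not a perfect square, so the roots are real and irrational: λ = (-7 ± sqrt(41))/2 ≈ -0.2984, -6.7016.
Thus the eigenvalues (to 4 decimals) are -0.2984 (modulus 0.2984); -6.7016 (modulus 6.7016). The spectral radius is the largest modulus: r(A) = (7 + sqrt(41))/2 ≈ 6.7016. (Cross-check: r(A) ≤ ||A||_2 ≈ 7.3434; equality holds whenever A is normal, though it can also hold for some non-normal A.)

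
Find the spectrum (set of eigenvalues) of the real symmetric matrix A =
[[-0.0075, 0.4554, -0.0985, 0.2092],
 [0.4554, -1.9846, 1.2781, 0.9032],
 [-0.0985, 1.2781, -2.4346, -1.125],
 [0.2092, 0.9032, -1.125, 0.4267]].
sigma(A) ≈ {-4, -1, 0, 1}

A is real symmetric, so its spectrum consists of real eigenvalues. Expanding the characteristic polynomial of the displayed matrix gives
  det(λ I - A) = p(λ) = λ^4 + (4)λ^3 + (-1)λ^2 + (-4)λ + (0).
Solving p(λ) = 0 yields eigenvalues ≈ -4, -1, 0, 1. (A is shown rounded to 4 decimals, so these recover the underlying integer eigenvalues to within that precision.)
Verification: the trace of A = -4 equals the sum of eigenvalues -4, and det(A) ≈ 0.0001 matches the eigenvalue product 0.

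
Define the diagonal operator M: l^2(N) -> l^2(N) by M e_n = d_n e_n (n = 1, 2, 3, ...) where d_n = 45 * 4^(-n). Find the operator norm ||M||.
||M|| = 45/4 (attained at n = 1)

For M diagonal, ||M|| = sup_n |d_n|. The sequence d_n = 45 * 4^(-n) is positive and strictly decreasing (ratio 4^(-1) < 1), so the supremum is d_1 = 45/4. Hence ||M|| = 45/4.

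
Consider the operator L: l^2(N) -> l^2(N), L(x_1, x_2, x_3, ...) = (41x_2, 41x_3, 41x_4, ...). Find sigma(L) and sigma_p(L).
sigma(L) = closed disk {z in C : |z| ≤ 41}; sigma_p(L) = open disk {z in C : |z| < 41}

Note L = 41·V where V is the unit left shift (V x)_k = x_{k+1}; so sigma(L) = 41·sigma(V) and ||L|| = 41||V||. ||L x||^2 = 1681sum_{k≥2} |x_k|^2 ≤ 1681||x||^2, with equality on {x : x_1 = 0}, so ||L|| = 41. For any lambda with |lambda| < 41, set r = lambda/41 (|r| < 1); the vector x = (1, r, r^2, ...) is in l^2 and satisfies L x = 41(r, r^2, ...) = lambda x, so lambda is an eigenvalue. On the boundary |lambda| = 41 the geometric series diverges, so no l^2 eigenvector exists, but these lambda lie in the approximate point spectrum. Hence sigma(L) is the closed disk of radius 41 and sigma_p(L) is the open disk.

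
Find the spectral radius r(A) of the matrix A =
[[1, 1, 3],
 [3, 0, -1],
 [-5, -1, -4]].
r(A) ≈ 3.1128

The eigenvalues of A are the roots of its characteristic polynomial. With M = A (coefficients from the trace, the sum of principal 2x2 minors, and det A):
  p(λ) = det(λ I - M) = λ^3 + 3λ^2 + 7λ - 7.
No integer candidate from the rational root theorem (±divisors of 7) is a root, so the roots are irrational. The cubic discriminant is Δ = -4144 < 0, so there is one real root and a complex-conjugate pair. p(0) = -7 and p(1) = 4 have opposite signs, so a root lies in (0, 1); Newton's method refines it to λ ≈ 0.7224. Dividing out (λ - (0.7224)) leaves approximately λ^2 + 3.7224λ + 9.6893. For λ^2 + 3.7224λ + 9.6893 the discriminant is -24.9005. It is negative, so the remaining roots are the complex-conjugate pair λ ≈ -1.8612 ± 2.495i. Their product equals the constant term, so |λ|^2 ≈ 9.6893 and |λ| ≈ 3.1128.
Thus the eigenvalues (to 4 decimals) are 0.7224 (modulus 0.7224); -1.8612 ± 2.495i (modulus 3.1128). The spectral radius is the largest modulus: r(A) ≈ 3.1128. (Cross-check: r(A) ≤ ||A||_2 ≈ 7.2542; equality holds whenever A is normal, though it can also hold for some non-normal A.)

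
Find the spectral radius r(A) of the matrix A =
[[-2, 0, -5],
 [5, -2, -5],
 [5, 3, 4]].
r(A) ≈ 6.3283

The eigenvalues of A are the roots of its characteristic polynomial. With M = A (coefficients from the trace, the sum of principal 2x2 minors, and det A):
  p(λ) = det(λ I - M) = λ^3 + 28λ + 139.
No integer candidate from the rational root theorem (±divisors of 139) is a root, so the roots are irrational. The cubic discriminant is Δ = -609475 < 0, so there is one real root and a complex-conjugate pair. p(-4) = -37 and p(-3) = 28 have opposite signs, so a root lies in (-4, -3); Newton's method refines it to λ ≈ -3.4709. Dividing out (λ - (-3.4709)) leaves approximately λ^2 - 3.4709λ + 40.0472. For λ^2 - 3.4709λ + 40.0472 the discriminant is -148.1416. It is negative, so the remaining roots are the complex-conjugate pair λ ≈ 1.7355 ± 6.0857i. Their product equals the constant term, so |λ|^2 ≈ 40.0472 and |λ| ≈ 6.3283.
Thus the eigenvalues (to 4 decimals) are -3.4709 (modulus 3.4709); 1.7355 ± 6.0857i (modulus 6.3283). The spectral radius is the largest modulus: r(A) ≈ 6.3283. (Cross-check: r(A) ≤ ||A||_2 ≈ 8.708; equality holds whenever A is normal, though it can also hold for some non-normal A.)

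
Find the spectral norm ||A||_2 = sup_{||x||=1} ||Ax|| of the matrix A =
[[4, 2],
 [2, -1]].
||A||_2 = sqrt((25 + sqrt(369))/2) ≈ 4.7016 (= sqrt(largest eigenvalue of A^T A))

||A||_2 = sigma_max(A) = sqrt(lambda_max(A^T A)). Form the symmetric matrix M = A^T A =
[[20, 6],
 [6, 5]].
Its characteristic polynomial (trace, determinant of M give the coefficients) is
  p(λ) = det(λ I - M) = λ^2 - 25λ + 64.
For λ^2 - 25λ + 64 the discriminant is 369. It is nonnegative but not a perfect square, so the roots are real and irrational: λ = (25 ± sqrt(369))/2 ≈ 22.1047, 2.8953.
So the eigenvalues of A^T A are ≈ 2.8953, 22.1047 (all ≥ 0, as they must be for A^T A). The largest is λ_max = (25 + sqrt(369))/2 ≈ 22.1047, hence ||A||_2 = sqrt(λ_max) = sqrt((25 + sqrt(369))/2) ≈ 4.7016.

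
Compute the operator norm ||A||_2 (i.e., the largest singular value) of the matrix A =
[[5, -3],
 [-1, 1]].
||A||_2 = sqrt((36 + sqrt(1280))/2) ≈ 5.9907 (= sqrt(largest eigenvalue of A^T A))

||A||_2 = sigma_max(A) = sqrt(lambda_max(A^T A)). Form the symmetric matrix M = A^T A =
[[26, -16],
 [-16, 10]].
Its characteristic polynomial (trace, determinant of M give the coefficients) is
  p(λ) = det(λ I - M) = λ^2 - 36λ + 4.
For λ^2 - 36λ + 4 the discriminant is 1280. It is nonnegative but not a perfect square, so the roots are real and irrational: λ = (36 ± sqrt(1280))/2 ≈ 35.8885, 0.1115.
So the eigenvalues of A^T A are ≈ 0.1115, 35.8885 (all ≥ 0, as they must be for A^T A). The largest is λ_max = (36 + sqrt(1280))/2 ≈ 35.8885, hence ||A||_2 = sqrt(λ_max) = sqrt((36 + sqrt(1280))/2) ≈ 5.9907.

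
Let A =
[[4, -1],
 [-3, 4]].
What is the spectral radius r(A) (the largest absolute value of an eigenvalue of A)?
r(A) = (8 + sqrt(12))/2 ≈ 5.7321

The eigenvalues of A are the roots of its characteristic polynomial. With M = A (coefficients from the trace and determinant):
  p(λ) = det(λ I - M) = λ^2 - 8λ + 13.
For λ^2 - 8λ + 13 the discriminant is 12. It is nonnegative but not a perfect square, so the roots are real and irrational: λ = (8 ± sqrt(12))/2 ≈ 5.7321, 2.2679.
Thus the eigenvalues (to 4 decimals) are 5.7321 (modulus 5.7321); 2.2679 (modulus 2.2679). The spectral radius is the largest modulus: r(A) = (8 + sqrt(12))/2 ≈ 5.7321. (Cross-check: r(A) ≤ ||A||_2 ≈ 6.1231; equality holds whenever A is normal, though it can also hold for some non-normal A.)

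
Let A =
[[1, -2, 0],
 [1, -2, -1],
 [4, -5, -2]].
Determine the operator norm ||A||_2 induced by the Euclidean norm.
||A||_2 ≈ 7.4251 (= sqrt(largest eigenvalue of A^T A))

||A||_2 = sigma_max(A) = sqrt(lambda_max(A^T A)). Form the symmetric matrix M = A^T A =
[[18, -24, -9],
 [-24, 33, 12],
 [-9, 12, 5]].
Its characteristic polynomial (trace, sum of principal 2x2 minors, determinant of M give the coefficients) is
  p(λ) = det(λ I - M) = λ^3 - 56λ^2 + 48λ - 9.
No integer candidate from the rational root theorem (±divisors of 9) is a root, so the roots are irrational. The cubic discriminant is Δ = 894069 > 0, so there are three distinct real roots. p(0) = -9 and p(0.5) = 1.125 have opposite signs, so a root lies in (0, 0.5); Newton's method refines it to λ ≈ 0.2758. p(0.5) = 1.125 and p(1) = -16 have opposite signs, so a root lies in (0.5, 1); Newton's method refines it to λ ≈ 0.5919. p(55) = -394 and p(56) = 2679 have opposite signs, so a root lies in (55, 56); Newton's method refines it to λ ≈ 55.1323. Check (Vieta): the three roots sum to 56, matching tr M = 56.
So the eigenvalues of A^T A are ≈ 0.2758, 0.5919, 55.1323 (all ≥ 0, as they must be for A^T A). The largest is λ_max ≈ 55.1323, hence ||A||_2 = sqrt(λ_max) ≈ 7.4251.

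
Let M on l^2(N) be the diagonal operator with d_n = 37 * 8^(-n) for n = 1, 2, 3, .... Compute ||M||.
||M|| = 37/8 (attained at n = 1)

For M diagonal, ||M|| = sup_n |d_n|. The sequence d_n = 37 * 8^(-n) is positive and strictly decreasing (ratio 8^(-1) < 1), so the supremum is d_1 = 37/8. Hence ||M|| = 37/8.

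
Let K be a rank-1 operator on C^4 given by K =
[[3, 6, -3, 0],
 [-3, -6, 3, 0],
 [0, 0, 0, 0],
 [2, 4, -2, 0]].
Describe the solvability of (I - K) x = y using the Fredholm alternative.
(I - K) is invertible (det(I - K) = 4 ≠ 0), so for every y in C^4 the equation (I - K) x = y has a unique solution.

K has rank 1, so it is an outer product K = u v^T: every row of K is a multiple of one row vector. Reading off the entries, u = (3, -3, 0, 2) and v = (1, 2, -1, 0) (row i of K equals u_i·v^T). A rank-one matrix u v^T satisfies K u = u (v·u) and kills the (3)-dimensional subspace v^⊥, so its characteristic polynomial is lambda^3 (lambda - v·u) with v·u = tr K = -3. Hence the eigenvalues of I - K are 1 (multiplicity 3) and 1 - (-3) = 4, so det(I - K) = 4. (Direct check: I - K =
[[-2, -6, 3, 0],
 [3, 7, -3, 0],
 [0, 0, 1, 0],
 [-2, -4, 2, 1]]
has determinant 4.) The finite-dimensional Fredholm alternative says: either (I - K) is invertible, or ker(I - K) ≠ {0} and then range(I - K) = ker((I - K)^*)^⊥, with dim ker(I - K) = dim ker((I - K)^*). Since det(I - K) ≠ 0, 1 is not an eigenvalue of K and ker(I - K) = {0}, so we are in the first case: for every y there is a unique x = (I - K)^(-1) y. Explicitly, by the Sherman–Morrison formula, (I - u v^T)^(-1) = I + u v^T/(1 - v·u), i.e. (I - K)^(-1) = I + K/(4).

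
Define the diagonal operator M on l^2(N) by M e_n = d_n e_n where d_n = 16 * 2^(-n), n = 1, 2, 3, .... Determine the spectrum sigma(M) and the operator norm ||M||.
sigma(M) = {16 * 2^(-n) : n ≥ 1} ∪ {0}; ||M|| = 8

A bounded diagonal operator on l^2 with diagonal entries d_n has spectrum equal to the closure of {d_n : n ≥ 1}: every d_n is an eigenvalue (with eigenvector e_n), so {d_n} ⊂ sigma(M); the spectrum is closed, so its closure is too; and for lambda not in the closure, (M - lambda I) has bounded inverse (the diagonal entries 1/(d_n - lambda) are bounded). For our sequence d_n = 16 * 2^(-n), n = 1, 2, 3, ...:
  - {d_n} = {16 * 2^(-n) : n ≥ 1}; the only limit point is 0
  - closure = {16 * 2^(-n) : n ≥ 1} ∪ {0}
For the norm: a diagonal operator has ||M|| = sup_n |d_n|. Here d_n = 16 * 2^(-n) is positive and decreasing, so sup_n |d_n| = d_1 = 16/2 = 8. So ||M|| = 8.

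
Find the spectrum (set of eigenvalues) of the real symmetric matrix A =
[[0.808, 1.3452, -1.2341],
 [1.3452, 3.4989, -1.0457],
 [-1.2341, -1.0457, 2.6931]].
sigma(A) ≈ {0, 2, 5}

A is real symmetric, so its spectrum consists of real eigenvalues. Expanding the characteristic polynomial of the displayed matrix gives
  det(λ I - A) = p(λ) = λ^3 + (-7)λ^2 + (10)λ + (0).
Solving p(λ) = 0 yields eigenvalues ≈ 0, 2, 5. (A is shown rounded to 4 decimals, so these recover the underlying integer eigenvalues to within that precision.)
Verification: the trace of A = 7 equals the sum of eigenvalues 7, and det(A) ≈ -0.0001 matches the eigenvalue product 0.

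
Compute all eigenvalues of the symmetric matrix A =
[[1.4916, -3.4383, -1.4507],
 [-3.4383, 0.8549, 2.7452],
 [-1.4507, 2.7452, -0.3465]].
sigma(A) ≈ {-3, -1, 6}

A is real symmetric, so its spectrum consists of real eigenvalues. Expanding the characteristic polynomial of the displayed matrix gives
  det(λ I - A) = p(λ) = λ^3 + (-2)λ^2 + (-21)λ + (-18).
Solving p(λ) = 0 yields eigenvalues ≈ -3, -1, 6. (A is shown rounded to 4 decimals, so these recover the underlying integer eigenvalues to within that precision.)
Verification: the trace of A = 2 equals the sum of eigenvalues 2, and det(A) ≈ 18.0002 matches the eigenvalue product 18.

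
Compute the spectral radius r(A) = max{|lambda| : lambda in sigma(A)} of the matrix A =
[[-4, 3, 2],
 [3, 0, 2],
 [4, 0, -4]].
r(A) ≈ 6.8766

The eigenvalues of A are the roots of its characteristic polynomial. With M = A (coefficients from the trace, the sum of principal 2x2 minors, and det A):
  p(λ) = det(λ I - M) = λ^3 + 8λ^2 - λ - 60.
No integer candidate from the rational root theorem (±divisors of 60) is a root, so the roots are irrational. The cubic discriminant is Δ = 34388 > 0, so there are three distinct real roots. p(-7) = -4 and p(-6) = 18 have opposite signs, so a root lies in (-7, -6); Newton's method refines it to λ ≈ -6.8766. p(-4) = 8 and p(-3) = -12 have opposite signs, so a root lies in (-4, -3); Newton's method refines it to λ ≈ -3.5685. p(2) = -22 and p(3) = 36 have opposite signs, so a root lies in (2, 3); Newton's method refines it to λ ≈ 2.4451. Check (Vieta): the three roots sum to -8, matching tr M = -8.
Thus the eigenvalues (to 4 decimals) are -6.8766 (modulus 6.8766); -3.5685 (modulus 3.5685); 2.4451 (modulus 2.4451). The spectral radius is the largest modulus: r(A) ≈ 6.8766. (Cross-check: r(A) ≤ ||A||_2 ≈ 7.4957; equality holds whenever A is normal, though it can also hold for some non-normal A.)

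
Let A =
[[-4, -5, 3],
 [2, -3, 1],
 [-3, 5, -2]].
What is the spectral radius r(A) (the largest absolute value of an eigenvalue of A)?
r(A) ≈ 6.215

The eigenvalues of A are the roots of its characteristic polynomial. With M = A (coefficients from the trace, the sum of principal 2x2 minors, and det A):
  p(λ) = det(λ I - M) = λ^3 + 9λ^2 + 40λ + 6.
No integer candidate from the rational root theorem (±divisors of 6) is a root, so the roots are irrational. The cubic discriminant is Δ = -105988 < 0, so there is one real root and a complex-conjugate pair. p(-1) = -26 and p(0) = 6 have opposite signs, so a root lies in (-1, 0); Newton's method refines it to λ ≈ -0.1553. Dividing out (λ - (-0.1553)) leaves approximately λ^2 + 8.8447λ + 38.6261. For λ^2 + 8.8447λ + 38.6261 the discriminant is -76.2764. It is negative, so the remaining roots are the complex-conjugate pair λ ≈ -4.4223 ± 4.3668i. Their product equals the constant term, so |λ|^2 ≈ 38.6261 and |λ| ≈ 6.215.
Thus the eigenvalues (to 4 decimals) are -0.1553 (modulus 0.1553); -4.4223 ± 4.3668i (modulus 6.215). The spectral radius is the largest modulus: r(A) ≈ 6.215. (Cross-check: r(A) ≤ ||A||_2 ≈ 8.5109; equality holds whenever A is normal, though it can also hold for some non-normal A.)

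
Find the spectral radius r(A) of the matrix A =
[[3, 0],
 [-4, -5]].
r(A) = 5

The eigenvalues of A are the roots of its characteristic polynomial. With M = A (coefficients from the trace and determinant):
  p(λ) = det(λ I - M) = λ^2 + 2λ - 15.
For λ^2 + 2λ - 15 the discriminant is 64. It is a perfect square (8^2), so the roots are rational: λ = (-2 ± 8)/2 = 3, -5.
Thus the eigenvalues (to 4 decimals) are 3 (modulus 3); -5 (modulus 5). The spectral radius is the largest modulus: r(A) = 5. (Cross-check: r(A) ≤ ||A||_2 ≈ 6.7082; equality holds whenever A is normal, though it can also hold for some non-normal A.)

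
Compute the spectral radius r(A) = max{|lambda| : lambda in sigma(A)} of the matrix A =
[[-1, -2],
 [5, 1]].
r(A) = 3

The eigenvalues of A are the roots of its characteristic polynomial. With M = A (coefficients from the trace and determinant):
  p(λ) = det(λ I - M) = λ^2 + 9.
For λ^2 + 9 the discriminant is -36. It is negative, so the roots are the complex-conjugate pair λ = 0 ± (sqrt(36)/2) i ≈ 0 ± 3i. For a conjugate pair the product of the roots equals the constant term, so |λ|^2 = 9 and |λ| = sqrt(9) = 3.
Thus the eigenvalues (to 4 decimals) are 0 ± 3i (modulus 3). The spectral radius is the largest modulus: r(A) = 3. (Cross-check: r(A) ≤ ||A||_2 ≈ 5.3028; equality holds whenever A is normal, though it can also hold for some non-normal A.)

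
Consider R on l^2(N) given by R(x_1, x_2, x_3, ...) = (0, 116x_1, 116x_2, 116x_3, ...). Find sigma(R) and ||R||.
sigma(R) = closed disk {z in C : |z| ≤ 116}; ||R|| = 116

Note R = 116·U where U is the unit right shift (U x)_k = x_{k-1} (with x_0 := 0); so ||R|| = 116||U|| and sigma(R) = 116·sigma(U). ||R x||^2 = sum_{k≥1} |116x_k|^2 = 13456||x||^2, so ||R|| = 116 and sigma(R) ⊂ {|z| ≤ 116}. For any |lambda| < 116, the equation (R - lambda I) x = 0 forces x_1 = 0, then 116x_k = lambda x_{k+1} ⇒ x = 0, so R has no eigenvalues. But (R - lambda I) is not surjective for |lambda| < 116: solving (R - lambda I) x = e_1 would require x_n proportional to (lambda/116)^(-n), which is not in l^2. So every |lambda| < 116 lies in the residual spectrum. The boundary |lambda| = 116 is in the approximate point spectrum (the spectrum is closed). Hence sigma(R) is the closed disk of radius 116.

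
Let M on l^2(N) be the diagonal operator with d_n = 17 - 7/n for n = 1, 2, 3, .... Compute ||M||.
||M|| = 17

For a diagonal operator on l^2 with entries d_n, ||M|| = sup_n |d_n|. Here d_1 = 10, d_2 = 27/2, ..., and d_n = 17 - 7/n increases monotonically toward 17. All terms lie in [10, 17), so |d_n| = d_n and the supremum is the limit 17, which is not attained by any individual d_n. Hence ||M|| = 17.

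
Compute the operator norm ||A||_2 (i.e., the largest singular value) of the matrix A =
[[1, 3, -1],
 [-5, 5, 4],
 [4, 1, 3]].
||A||_2 ≈ 8.1736 (= sqrt(largest eigenvalue of A^T A))

||A||_2 = sigma_max(A) = sqrt(lambda_max(A^T A)). Form the symmetric matrix M = A^T A =
[[42, -18, -9],
 [-18, 35, 20],
 [-9, 20, 26]].
Its characteristic polynomial (trace, sum of principal 2x2 minors, determinant of M give the coefficients) is
  p(λ) = det(λ I - M) = λ^3 - 103λ^2 + 2667λ - 16641.
No integer candidate from the rational root theorem (±divisors of 16641) is a root, so the roots are irrational. The cubic discriminant is Δ = 1650529872 > 0, so there are three distinct real roots. p(9) = -252 and p(10) = 729 have opposite signs, so a root lies in (9, 10); Newton's method refines it to λ ≈ 9.2429. p(26) = 649 and p(27) = -36 have opposite signs, so a root lies in (26, 27); Newton's method refines it to λ ≈ 26.9491. p(66) = -1791 and p(67) = 444 have opposite signs, so a root lies in (66, 67); Newton's method refines it to λ ≈ 66.8081. Check (Vieta): the three roots sum to 103, matching tr M = 103.
So the eigenvalues of A^T A are ≈ 9.2429, 26.9491, 66.8081 (all ≥ 0, as they must be for A^T A). The largest is λ_max ≈ 66.8081, hence ||A||_2 = sqrt(λ_max) ≈ 8.1736.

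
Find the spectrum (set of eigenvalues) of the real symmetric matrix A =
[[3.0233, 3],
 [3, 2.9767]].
sigma(A) ≈ {0, 6}

A is real symmetric, so its spectrum consists of real eigenvalues. Expanding the characteristic polynomial of the displayed matrix gives
  det(λ I - A) = p(λ) = λ^2 + (-6)λ + (0).
Solving p(λ) = 0 yields eigenvalues ≈ 0, 6. (A is shown rounded to 4 decimals, so these recover the underlying integer eigenvalues to within that precision.)
Verification: the trace of A = 6 equals the sum of eigenvalues 6, and det(A) ≈ 0.0001 matches the eigenvalue product 0.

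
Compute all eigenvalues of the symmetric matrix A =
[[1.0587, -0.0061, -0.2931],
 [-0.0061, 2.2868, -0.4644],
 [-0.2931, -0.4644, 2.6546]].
sigma(A) ≈ {1, 2, 3}

A is real symmetric, so its spectrum consists of real eigenvalues. Expanding the characteristic polynomial of the displayed matrix gives
  det(λ I - A) = p(λ) = λ^3 + (-6)λ^2 + (11)λ + (-6).
Solving p(λ) = 0 yields eigenvalues ≈ 1, 2, 3. (A is shown rounded to 4 decimals, so these recover the underlying integer eigenvalues to within that precision.)
Verification: the trace of A = 6 equals the sum of eigenvalues 6, and det(A) ≈ 6.0003 matches the eigenvalue product 6.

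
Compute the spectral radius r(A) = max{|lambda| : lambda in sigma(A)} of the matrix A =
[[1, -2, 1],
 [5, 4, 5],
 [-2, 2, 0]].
r(A) ≈ 4.9341

The eigenvalues of A are the roots of its characteristic polynomial. With M = A (coefficients from the trace, the sum of principal 2x2 minors, and det A):
  p(λ) = det(λ I - M) = λ^3 - 5λ^2 + 6λ - 28.
No integer candidate from the rational root theorem (±divisors of 28) is a root, so the roots are irrational. The cubic discriminant is Δ = -20012 < 0, so there is one real root and a complex-conjugate pair. p(4) = -20 and p(5) = 2 have opposite signs, so a root lies in (4, 5); Newton's method refines it to λ ≈ 4.9341. Dividing out (λ - (4.9341)) leaves approximately λ^2 - 0.0659λ + 5.6748. For λ^2 - 0.0659λ + 5.6748 the discriminant is -22.6949. It is negative, so the remaining roots are the complex-conjugate pair λ ≈ 0.033 ± 2.382i. Their product equals the constant term, so |λ|^2 ≈ 5.6748 and |λ| ≈ 2.3822.
Thus the eigenvalues (to 4 decimals) are 4.9341 (modulus 4.9341); 0.033 ± 2.382i (modulus 2.3822). The spectral radius is the largest modulus: r(A) ≈ 4.9341. (Cross-check: r(A) ≤ ||A||_2 ≈ 8.1333; equality holds whenever A is normal, though it can also hold for some non-normal A.)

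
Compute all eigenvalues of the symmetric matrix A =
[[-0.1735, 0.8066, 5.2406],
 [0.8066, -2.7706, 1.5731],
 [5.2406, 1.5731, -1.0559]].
sigma(A) ≈ {-6, -3, 5}

A is real symmetric, so its spectrum consists of real eigenvalues. Expanding the characteristic polynomial of the displayed matrix gives
  det(λ I - A) = p(λ) = λ^3 + (4)λ^2 + (-27)λ + (-90).
Solving p(λ) = 0 yields eigenvalues ≈ -6, -3, 5. (A is shown rounded to 4 decimals, so these recover the underlying integer eigenvalues to within that precision.)
Verification: the trace of A = -4 equals the sum of eigenvalues -4, and det(A) ≈ 89.9994 matches the eigenvalue product 90.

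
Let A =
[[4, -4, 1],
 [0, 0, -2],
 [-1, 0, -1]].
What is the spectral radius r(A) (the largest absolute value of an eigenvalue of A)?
r(A) ≈ 3.1451

The eigenvalues of A are the roots of its characteristic polynomial. With M = A (coefficients from the trace, the sum of principal 2x2 minors, and det A):
  p(λ) = det(λ I - M) = λ^3 - 3λ^2 - 3λ + 8.
No integer candidate from the rational root theorem (±divisors of 8) is a root, so the roots are irrational. The cubic discriminant is Δ = 621 > 0, so there are three distinct real roots. p(-2) = -6 and p(-1) = 7 have opposite signs, so a root lies in (-2, -1); Newton's method refines it to λ ≈ -1.6691. p(1) = 3 and p(2) = -2 have opposite signs, so a root lies in (1, 2); Newton's method refines it to λ ≈ 1.524. p(3) = -1 and p(4) = 12 have opposite signs, so a root lies in (3, 4); Newton's method refines it to λ ≈ 3.1451. Check (Vieta): the three roots sum to 3, matching tr M = 3.
Thus the eigenvalues (to 4 decimals) are -1.6691 (modulus 1.6691); 1.524 (modulus 1.524); 3.1451 (modulus 3.1451). The spectral radius is the largest modulus: r(A) ≈ 3.1451. (Cross-check: r(A) ≤ ||A||_2 ≈ 5.8276; equality holds whenever A is normal, though it can also hold for some non-normal A.)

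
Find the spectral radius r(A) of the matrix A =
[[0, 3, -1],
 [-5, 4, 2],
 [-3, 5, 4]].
r(A) ≈ 6.5334

The eigenvalues of A are the roots of its characteristic polynomial. With M = A (coefficients from the trace, the sum of principal 2x2 minors, and det A):
  p(λ) = det(λ I - M) = λ^3 - 8λ^2 + 18λ - 55.
No integer candidate from the rational root theorem (±divisors of 55) is a root, so the roots are irrational. The cubic discriminant is Δ = -54347 < 0, so there is one real root and a complex-conjugate pair. p(6) = -19 and p(7) = 22 have opposite signs, so a root lies in (6, 7); Newton's method refines it to λ ≈ 6.5334. Dividing out (λ - (6.5334)) leaves approximately λ^2 - 1.4666λ + 8.4182. For λ^2 - 1.4666λ + 8.4182 the discriminant is -31.5222. It is negative, so the remaining roots are the complex-conjugate pair λ ≈ 0.7333 ± 2.8072i. Their product equals the constant term, so |λ|^2 ≈ 8.4182 and |λ| ≈ 2.9014.
Thus the eigenvalues (to 4 decimals) are 6.5334 (modulus 6.5334); 0.7333 ± 2.8072i (modulus 2.9014). The spectral radius is the largest modulus: r(A) ≈ 6.5334. (Cross-check: r(A) ≤ ||A||_2 ≈ 9.6554; equality holds whenever A is normal, though it can also hold for some non-normal A.)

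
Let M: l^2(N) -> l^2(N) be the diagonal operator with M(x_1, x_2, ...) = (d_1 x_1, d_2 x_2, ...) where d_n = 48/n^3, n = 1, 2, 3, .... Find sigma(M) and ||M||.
sigma(M) = {48/n^3 : n ≥ 1} ∪ {0}; ||M|| = 48

A bounded diagonal operator on l^2 with diagonal entries d_n has spectrum equal to the closure of {d_n : n ≥ 1}: every d_n is an eigenvalue (with eigenvector e_n), so {d_n} ⊂ sigma(M); the spectrum is closed, so its closure is too; and for lambda not in the closure, (M - lambda I) has bounded inverse (the diagonal entries 1/(d_n - lambda) are bounded). For our sequence d_n = 48/n^3, n = 1, 2, 3, ...:
  - {d_n} = {48/n^3 : n ≥ 1}; the only limit point is 0
  - closure = {48/n^3 : n ≥ 1} ∪ {0}
For the norm: a diagonal operator has ||M|| = sup_n |d_n|. Here d_n = 48/n^3 is positive and decreasing, so sup_n |d_n| = d_1 = 48. So ||M|| = 48.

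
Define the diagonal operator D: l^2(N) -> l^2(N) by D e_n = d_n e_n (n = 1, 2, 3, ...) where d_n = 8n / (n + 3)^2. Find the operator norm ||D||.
||D|| = 2/3 (attained at n = 3)

For D diagonal, ||D|| = sup_n |d_n|. Treat f(x) = 8x / (x + 3)^2 for real x > 0. By the quotient rule, f'(x) = 8(3 - x)/(x + 3)^3, which is positive for x < 3 and negative for x > 3. So f has a unique maximum at x = 3, and since 3 is a positive integer, the supremum over n ≥ 1 is attained at n = 3: d_3 = 8·3/(3 + 3)^2 = 8·3/36 = 2/3. Hence ||D|| = 2/3.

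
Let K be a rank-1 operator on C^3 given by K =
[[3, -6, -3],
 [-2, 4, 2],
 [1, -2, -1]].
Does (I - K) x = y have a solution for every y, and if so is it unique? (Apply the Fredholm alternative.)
(I - K) is invertible (det(I - K) = -5 ≠ 0), so for every y in C^3 the equation (I - K) x = y has a unique solution.

K has rank 1, so it is an outer product K = u v^T: every row of K is a multiple of one row vector. Reading off the entries, u = (3, -2, 1) and v = (1, -2, -1) (row i of K equals u_i·v^T). A rank-one matrix u v^T satisfies K u = u (v·u) and kills the (2)-dimensional subspace v^⊥, so its characteristic polynomial is lambda^2 (lambda - v·u) with v·u = tr K = 6. Hence the eigenvalues of I - K are 1 (multiplicity 2) and 1 - (6) = -5, so det(I - K) = -5. (Direct check: I - K =
[[-2, 6, 3],
 [2, -3, -2],
 [-1, 2, 2]]
has determinant -5.) The finite-dimensional Fredholm alternative says: either (I - K) is invertible, or ker(I - K) ≠ {0} and then range(I - K) = ker((I - K)^*)^⊥, with dim ker(I - K) = dim ker((I - K)^*). Since det(I - K) ≠ 0, 1 is not an eigenvalue of K and ker(I - K) = {0}, so we are in the first case: for every y there is a unique x = (I - K)^(-1) y. Explicitly, by the Sherman–Morrison formula, (I - u v^T)^(-1) = I + u v^T/(1 - v·u), i.e. (I - K)^(-1) = I + K/(-5).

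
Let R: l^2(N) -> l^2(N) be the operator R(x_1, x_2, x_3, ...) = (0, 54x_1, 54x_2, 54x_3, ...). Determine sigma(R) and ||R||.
sigma(R) = closed disk {z in C : |z| ≤ 54}; ||R|| = 54

Note R = 54·U where U is the unit right shift (U x)_k = x_{k-1} (with x_0 := 0); so ||R|| = 54||U|| and sigma(R) = 54·sigma(U). ||R x||^2 = sum_{k≥1} |54x_k|^2 = 2916||x||^2, so ||R|| = 54 and sigma(R) ⊂ {|z| ≤ 54}. For any |lambda| < 54, the equation (R - lambda I) x = 0 forces x_1 = 0, then 54x_k = lambda x_{k+1} ⇒ x = 0, so R has no eigenvalues. But (R - lambda I) is not surjective for |lambda| < 54: solving (R - lambda I) x = e_1 would require x_n proportional to (lambda/54)^(-n), which is not in l^2. So every |lambda| < 54 lies in the residual spectrum. The boundary |lambda| = 54 is in the approximate point spectrum (the spectrum is closed). Hence sigma(R) is the closed disk of radius 54.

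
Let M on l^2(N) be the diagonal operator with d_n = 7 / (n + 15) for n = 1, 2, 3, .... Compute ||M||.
||M|| = 7/16 (attained at n = 1)

For M diagonal, ||M|| = sup_n |d_n| = sup_n 7/(n + 15). This is positive and strictly decreasing in n, so the supremum is attained at n = 1: d_1 = 7/(1 + 15) = 7/16. Hence ||M|| = 7/16.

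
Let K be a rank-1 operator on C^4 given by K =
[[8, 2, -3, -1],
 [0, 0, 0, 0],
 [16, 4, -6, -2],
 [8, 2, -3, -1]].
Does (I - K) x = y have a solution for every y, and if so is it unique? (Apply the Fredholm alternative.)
(I - K) is singular (det(I - K) = 0, i.e. 1 ∈ sigma(K)). (I - K) x = y is solvable iff y ⊥ ker((I - K)^*) = span{(8, 2, -3, -1)}, i.e. iff 8y_1 + 2y_2 - 3y_3 - y_4 = 0. When solvable, the solutions are x = y + c·(1, 0, 2, 1), c arbitrary (ker(I - K) = span{(1, 0, 2, 1)}, dimension 1).

K has rank 1, so it is an outer product K = u v^T: every row of K is a multiple of one row vector. Reading off the entries, u = (1, 0, 2, 1) and v = (8, 2, -3, -1) (row i of K equals u_i·v^T). A rank-one matrix u v^T satisfies K u = u (v·u) and kills the (3)-dimensional subspace v^⊥, so its characteristic polynomial is lambda^3 (lambda - v·u) with v·u = tr K = 1. Hence the eigenvalues of I - K are 1 (multiplicity 3) and 1 - (1) = 0, so det(I - K) = 0. (Direct check: I - K =
[[-7, -2, 3, 1],
 [0, 1, 0, 0],
 [-16, -4, 7, 2],
 [-8, -2, 3, 2]]
has determinant 0.) So 1 is an eigenvalue of K and (I - K) is not invertible. The finite-dimensional Fredholm alternative says: either (I - K) is invertible, or ker(I - K) ≠ {0} and then range(I - K) = ker((I - K)^*)^⊥, with dim ker(I - K) = dim ker((I - K)^*). We are in the second case, so we need both kernels. Kernel of I - K: (I - K) u = u - u (v·u) = u - u = 0, so ker(I - K) = span{u} = span{(1, 0, 2, 1)} (it is exactly 1-dimensional because rank(I - K) = 3). Kernel of the adjoint: K is real, so (I - K)^* = I - K^T = I - v u^T, and (I - v u^T) v = v - v (u·v) = 0; hence ker((I - K)^*) = span{v} = span{(8, 2, -3, -1)}. Therefore (I - K) x = y is solvable iff <y, v> = 0, i.e. iff 8y_1 + 2y_2 - 3y_3 - y_4 = 0. When this holds, K y = u (v·y) = 0, so (I - K) y = y and x = y is a particular solution; the full solution set is the line x = y + c·u = y + c·(1, 0, 2, 1), c ∈ C.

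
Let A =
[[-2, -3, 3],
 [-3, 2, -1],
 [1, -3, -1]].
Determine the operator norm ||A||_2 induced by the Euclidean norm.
||A||_2 ≈ 5.125 (= sqrt(largest eigenvalue of A^T A))

||A||_2 = sigma_max(A) = sqrt(lambda_max(A^T A)). Form the symmetric matrix M = A^T A =
[[14, -3, -4],
 [-3, 22, -8],
 [-4, -8, 11]].
Its characteristic polynomial (trace, sum of principal 2x2 minors, determinant of M give the coefficients) is
  p(λ) = det(λ I - M) = λ^3 - 47λ^2 + 615λ - 1849.
No integer candidate from the rational root theorem (±divisors of 1849) is a root, so the roots are irrational. The cubic discriminant is Δ = 6899200 > 0, so there are three distinct real roots. p(4) = -77 and p(5) = 176 have opposite signs, so a root lies in (4, 5); Newton's method refines it to λ ≈ 4.2776. p(16) = 55 and p(17) = -64 have opposite signs, so a root lies in (16, 17); Newton's method refines it to λ ≈ 16.4571. p(26) = -55 and p(27) = 176 have opposite signs, so a root lies in (26, 27); Newton's method refines it to λ ≈ 26.2653. Check (Vieta): the three roots sum to 47, matching tr M = 47.
So the eigenvalues of A^T A are ≈ 4.2776, 16.4571, 26.2653 (all ≥ 0, as they must be for A^T A). The largest is λ_max ≈ 26.2653, hence ||A||_2 = sqrt(λ_max) ≈ 5.125.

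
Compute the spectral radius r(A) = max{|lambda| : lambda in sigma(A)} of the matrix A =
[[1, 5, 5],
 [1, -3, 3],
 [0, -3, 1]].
r(A) ≈ 2.949

The eigenvalues of A are the roots of its characteristic polynomial. With M = A (coefficients from the trace, the sum of principal 2x2 minors, and det A):
  p(λ) = det(λ I - M) = λ^3 + λ^2 - λ + 14.
No integer candidate from the rational root theorem (±divisors of 14) is a root, so the roots are irrational. The cubic discriminant is Δ = -5595 < 0, so there is one real root and a complex-conjugate pair. p(-3) = -1 and p(-2) = 12 have opposite signs, so a root lies in (-3, -2); Newton's method refines it to λ ≈ -2.949. Dividing out (λ - (-2.949)) leaves approximately λ^2 - 1.949λ + 4.7474. For λ^2 - 1.949λ + 4.7474 the discriminant is -15.1913. It is negative, so the remaining roots are the complex-conjugate pair λ ≈ 0.9745 ± 1.9488i. Their product equals the constant term, so |λ|^2 ≈ 4.7474 and |λ| ≈ 2.1789.
Thus the eigenvalues (to 4 decimals) are -2.949 (modulus 2.949); 0.9745 ± 1.9488i (modulus 2.1789). The spectral radius is the largest modulus: r(A) ≈ 2.949. (Cross-check: r(A) ≤ ||A||_2 ≈ 7.3078; equality holds whenever A is normal, though it can also hold for some non-normal A.)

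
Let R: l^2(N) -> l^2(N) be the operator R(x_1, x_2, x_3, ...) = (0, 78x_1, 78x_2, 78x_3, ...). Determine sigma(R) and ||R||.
sigma(R) = closed disk {z in C : |z| ≤ 78}; ||R|| = 78

Note R = 78·U where U is the unit right shift (U x)_k = x_{k-1} (with x_0 := 0); so ||R|| = 78||U|| and sigma(R) = 78·sigma(U). ||R x||^2 = sum_{k≥1} |78x_k|^2 = 6084||x||^2, so ||R|| = 78 and sigma(R) ⊂ {|z| ≤ 78}. For any |lambda| < 78, the equation (R - lambda I) x = 0 forces x_1 = 0, then 78x_k = lambda x_{k+1} ⇒ x = 0, so R has no eigenvalues. But (R - lambda I) is not surjective for |lambda| < 78: solving (R - lambda I) x = e_1 would require x_n proportional to (lambda/78)^(-n), which is not in l^2. So every |lambda| < 78 lies in the residual spectrum. The boundary |lambda| = 78 is in the approximate point spectrum (the spectrum is closed). Hence sigma(R) is the closed disk of radius 78.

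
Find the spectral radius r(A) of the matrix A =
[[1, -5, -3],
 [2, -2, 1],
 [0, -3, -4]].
r(A) = sqrt(11) ≈ 3.3166

The eigenvalues of A are the roots of its characteristic polynomial. With M = A (coefficients from the trace, the sum of principal 2x2 minors, and det A):
  p(λ) = det(λ I - M) = λ^3 + 5λ^2 + 15λ + 11.
By the rational root theorem any rational root is an integer divisor of 11. Testing λ = -1: p(-1) = -1 + 5 - 15 + 11 = 0, so λ = -1 is a root. Dividing out (λ + 1) leaves p(λ) = (λ + 1)(λ^2 + 4λ + 11). For λ^2 + 4λ + 11 the discriminant is -28. It is negative, so the roots are the complex-conjugate pair λ = -2 ± (sqrt(28)/2) i ≈ -2 ± 2.6458i. For a conjugate pair the product of the roots equals the constant term, so |λ|^2 = 11 and |λ| = sqrt(11) ≈ 3.3166.
Thus the eigenvalues (to 4 decimals) are -2 ± 2.6458i (modulus 3.3166); -1 (modulus 1). The spectral radius is the largest modulus: r(A) = sqrt(11) ≈ 3.3166. (Cross-check: r(A) ≤ ||A||_2 ≈ 7.6692; equality holds whenever A is normal, though it can also hold for some non-normal A.)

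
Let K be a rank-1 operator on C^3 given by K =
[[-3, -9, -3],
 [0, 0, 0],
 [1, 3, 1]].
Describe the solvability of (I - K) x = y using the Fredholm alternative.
(I - K) is invertible (det(I - K) = 3 ≠ 0), so for every y in C^3 the equation (I - K) x = y has a unique solution.

K has rank 1, so it is an outer product K = u v^T: every row of K is a multiple of one row vector. Reading off the entries, u = (3, 0, -1) and v = (-1, -3, -1) (row i of K equals u_i·v^T). A rank-one matrix u v^T satisfies K u = u (v·u) and kills the (2)-dimensional subspace v^⊥, so its characteristic polynomial is lambda^2 (lambda - v·u) with v·u = tr K = -2. Hence the eigenvalues of I - K are 1 (multiplicity 2) and 1 - (-2) = 3, so det(I - K) = 3. (Direct check: I - K =
[[4, 9, 3],
 [0, 1, 0],
 [-1, -3, 0]]
has determinant 3.) The finite-dimensional Fredholm alternative says: either (I - K) is invertible, or ker(I - K) ≠ {0} and then range(I - K) = ker((I - K)^*)^⊥, with dim ker(I - K) = dim ker((I - K)^*). Since det(I - K) ≠ 0, 1 is not an eigenvalue of K and ker(I - K) = {0}, so we are in the first case: for every y there is a unique x = (I - K)^(-1) y. Explicitly, by the Sherman–Morrison formula, (I - u v^T)^(-1) = I + u v^T/(1 - v·u), i.e. (I - K)^(-1) = I + K/(3).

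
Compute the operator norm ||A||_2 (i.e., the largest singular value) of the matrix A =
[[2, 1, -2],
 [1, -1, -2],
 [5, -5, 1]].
||A||_2 ≈ 7.2605 (= sqrt(largest eigenvalue of A^T A))

||A||_2 = sigma_max(A) = sqrt(lambda_max(A^T A)). Form the symmetric matrix M = A^T A =
[[30, -24, -1],
 [-24, 27, -5],
 [-1, -5, 9]].
Its characteristic polynomial (trace, sum of principal 2x2 minors, determinant of M give the coefficients) is
  p(λ) = det(λ I - M) = λ^3 - 66λ^2 + 721λ - 1089.
No integer candidate from the rational root theorem (±divisors of 1089) is a root, so the roots are irrational. The cubic discriminant is Δ = 413634281 > 0, so there are three distinct real roots. p(1) = -433 and p(2) = 97 have opposite signs, so a root lies in (1, 2); Newton's method refines it to λ ≈ 1.7984. p(11) = 187 and p(12) = -213 have opposite signs, so a root lies in (11, 12); Newton's method refines it to λ ≈ 11.4872. p(52) = -1453 and p(53) = 607 have opposite signs, so a root lies in (52, 53); Newton's method refines it to λ ≈ 52.7144. Check (Vieta): the three roots sum to 66, matching tr M = 66.
So the eigenvalues of A^T A are ≈ 1.7984, 11.4872, 52.7144 (all ≥ 0, as they must be for A^T A). The largest is λ_max ≈ 52.7144, hence ||A||_2 = sqrt(λ_max) ≈ 7.2605.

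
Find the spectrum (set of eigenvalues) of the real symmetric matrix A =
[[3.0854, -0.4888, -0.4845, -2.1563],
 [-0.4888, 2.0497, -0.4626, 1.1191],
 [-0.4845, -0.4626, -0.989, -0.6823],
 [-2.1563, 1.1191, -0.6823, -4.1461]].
sigma(A) ≈ {-5, -1, 2, 4}

A is real symmetric, so its spectrum consists of real eigenvalues. Expanding the characteristic polynomial of the displayed matrix gives
  det(λ I - A) = p(λ) = λ^4 + (0)λ^3 + (-23)λ^2 + (18)λ + (39.999).
Solving p(λ) = 0 yields eigenvalues ≈ -5, -1, 2, 4. (A is shown rounded to 4 decimals, so these recover the underlying integer eigenvalues to within that precision.)
Verification: the trace of A = 0 equals the sum of eigenvalues 0, and det(A) ≈ 39.9990 matches the eigenvalue product 40.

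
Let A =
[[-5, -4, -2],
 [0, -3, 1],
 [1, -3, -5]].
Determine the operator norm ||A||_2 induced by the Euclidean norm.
||A||_2 ≈ 7.7394 (= sqrt(largest eigenvalue of A^T A))

||A||_2 = sigma_max(A) = sqrt(lambda_max(A^T A)). Form the symmetric matrix M = A^T A =
[[26, 17, 5],
 [17, 34, 20],
 [5, 20, 30]].
Its characteristic polynomial (trace, sum of principal 2x2 minors, determinant of M give the coefficients) is
  p(λ) = det(λ I - M) = λ^3 - 90λ^2 + 1970λ - 10000.
No integer candidate from the rational root theorem (±divisors of 10000) is a root, so the roots are irrational. The cubic discriminant is Δ = 907798000 > 0, so there are three distinct real roots. p(7) = -277 and p(8) = 512 have opposite signs, so a root lies in (7, 8); Newton's method refines it to λ ≈ 7.3321. p(22) = 428 and p(23) = -133 have opposite signs, so a root lies in (22, 23); Newton's method refines it to λ ≈ 22.7699. p(59) = -1681 and p(60) = 200 have opposite signs, so a root lies in (59, 60); Newton's method refines it to λ ≈ 59.898. Check (Vieta): the three roots sum to 90, matching tr M = 90.
So the eigenvalues of A^T A are ≈ 7.3321, 22.7699, 59.898 (all ≥ 0, as they must be for A^T A). The largest is λ_max ≈ 59.898, hence ||A||_2 = sqrt(λ_max) ≈ 7.7394.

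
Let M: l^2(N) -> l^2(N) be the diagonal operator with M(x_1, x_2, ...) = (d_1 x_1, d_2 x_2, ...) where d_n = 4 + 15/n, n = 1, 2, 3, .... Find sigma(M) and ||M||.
sigma(M) = {4 + 15/n : n ≥ 1} ∪ {4}; ||M|| = 19

A bounded diagonal operator on l^2 with diagonal entries d_n has spectrum equal to the closure of {d_n : n ≥ 1}: every d_n is an eigenvalue (with eigenvector e_n), so {d_n} ⊂ sigma(M); the spectrum is closed, so its closure is too; and for lambda not in the closure, (M - lambda I) has bounded inverse (the diagonal entries 1/(d_n - lambda) are bounded). For our sequence d_n = 4 + 15/n, n = 1, 2, 3, ...:
  - {d_n} = {4 + 15/n : n ≥ 1}; the only limit point is 4
  - closure = {4 + 15/n : n ≥ 1} ∪ {4}
For the norm: a diagonal operator has ||M|| = sup_n |d_n|. Here d_n = 4 + 15/n is positive and decreasing, so sup_n |d_n| = d_1 = 4 + 15 = 19. So ||M|| = 19.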